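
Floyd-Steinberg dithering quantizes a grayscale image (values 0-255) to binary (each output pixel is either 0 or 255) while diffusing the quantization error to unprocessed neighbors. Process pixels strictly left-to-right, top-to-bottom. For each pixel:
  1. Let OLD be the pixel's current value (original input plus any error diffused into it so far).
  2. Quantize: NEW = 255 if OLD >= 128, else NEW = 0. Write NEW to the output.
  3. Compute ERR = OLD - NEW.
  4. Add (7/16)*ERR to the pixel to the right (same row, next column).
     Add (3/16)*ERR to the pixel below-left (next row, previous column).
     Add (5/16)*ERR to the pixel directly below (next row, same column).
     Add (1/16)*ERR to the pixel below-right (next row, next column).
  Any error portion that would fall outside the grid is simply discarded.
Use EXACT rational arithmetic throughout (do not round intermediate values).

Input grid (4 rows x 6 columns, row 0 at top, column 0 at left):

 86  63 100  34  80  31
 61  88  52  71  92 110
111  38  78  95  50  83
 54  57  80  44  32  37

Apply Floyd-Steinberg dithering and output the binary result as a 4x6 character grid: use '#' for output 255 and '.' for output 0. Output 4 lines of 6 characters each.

Answer: ..#...
.#..#.
...#..
.#....

Derivation:
(0,0): OLD=86 → NEW=0, ERR=86
(0,1): OLD=805/8 → NEW=0, ERR=805/8
(0,2): OLD=18435/128 → NEW=255, ERR=-14205/128
(0,3): OLD=-29803/2048 → NEW=0, ERR=-29803/2048
(0,4): OLD=2412819/32768 → NEW=0, ERR=2412819/32768
(0,5): OLD=33142661/524288 → NEW=0, ERR=33142661/524288
(1,0): OLD=13663/128 → NEW=0, ERR=13663/128
(1,1): OLD=154329/1024 → NEW=255, ERR=-106791/1024
(1,2): OLD=-810867/32768 → NEW=0, ERR=-810867/32768
(1,3): OLD=8191529/131072 → NEW=0, ERR=8191529/131072
(1,4): OLD=1285938683/8388608 → NEW=255, ERR=-853156357/8388608
(1,5): OLD=12060950125/134217728 → NEW=0, ERR=12060950125/134217728
(2,0): OLD=2044771/16384 → NEW=0, ERR=2044771/16384
(2,1): OLD=32528305/524288 → NEW=0, ERR=32528305/524288
(2,2): OLD=860761555/8388608 → NEW=0, ERR=860761555/8388608
(2,3): OLD=9315126651/67108864 → NEW=255, ERR=-7797633669/67108864
(2,4): OLD=-25474221455/2147483648 → NEW=0, ERR=-25474221455/2147483648
(2,5): OLD=3420006716967/34359738368 → NEW=0, ERR=3420006716967/34359738368
(3,0): OLD=877733107/8388608 → NEW=0, ERR=877733107/8388608
(3,1): OLD=10013007031/67108864 → NEW=255, ERR=-7099753289/67108864
(3,2): OLD=25701128565/536870912 → NEW=0, ERR=25701128565/536870912
(3,3): OLD=1127770994687/34359738368 → NEW=0, ERR=1127770994687/34359738368
(3,4): OLD=14858138501599/274877906944 → NEW=0, ERR=14858138501599/274877906944
(3,5): OLD=400274258754481/4398046511104 → NEW=0, ERR=400274258754481/4398046511104
Row 0: ..#...
Row 1: .#..#.
Row 2: ...#..
Row 3: .#....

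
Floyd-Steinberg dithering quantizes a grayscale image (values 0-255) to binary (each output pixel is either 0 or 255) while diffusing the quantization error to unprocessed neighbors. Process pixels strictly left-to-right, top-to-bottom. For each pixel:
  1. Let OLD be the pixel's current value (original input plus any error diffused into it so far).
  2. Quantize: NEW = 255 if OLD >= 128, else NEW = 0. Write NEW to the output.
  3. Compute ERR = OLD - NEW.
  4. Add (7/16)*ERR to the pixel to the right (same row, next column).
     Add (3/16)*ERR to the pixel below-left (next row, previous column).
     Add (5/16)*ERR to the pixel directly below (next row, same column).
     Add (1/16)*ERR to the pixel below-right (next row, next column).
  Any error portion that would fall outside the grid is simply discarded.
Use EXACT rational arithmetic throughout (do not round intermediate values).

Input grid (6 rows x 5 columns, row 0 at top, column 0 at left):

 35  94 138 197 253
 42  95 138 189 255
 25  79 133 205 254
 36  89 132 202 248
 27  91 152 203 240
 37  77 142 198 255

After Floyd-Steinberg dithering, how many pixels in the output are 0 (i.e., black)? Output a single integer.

(0,0): OLD=35 → NEW=0, ERR=35
(0,1): OLD=1749/16 → NEW=0, ERR=1749/16
(0,2): OLD=47571/256 → NEW=255, ERR=-17709/256
(0,3): OLD=682949/4096 → NEW=255, ERR=-361531/4096
(0,4): OLD=14049891/65536 → NEW=255, ERR=-2661789/65536
(1,0): OLD=18799/256 → NEW=0, ERR=18799/256
(1,1): OLD=308233/2048 → NEW=255, ERR=-214007/2048
(1,2): OLD=3994301/65536 → NEW=0, ERR=3994301/65536
(1,3): OLD=46174905/262144 → NEW=255, ERR=-20671815/262144
(1,4): OLD=848471051/4194304 → NEW=255, ERR=-221076469/4194304
(2,0): OLD=929139/32768 → NEW=0, ERR=929139/32768
(2,1): OLD=78399777/1048576 → NEW=0, ERR=78399777/1048576
(2,2): OLD=2742078883/16777216 → NEW=255, ERR=-1536111197/16777216
(2,3): OLD=36031132729/268435456 → NEW=255, ERR=-32419908551/268435456
(2,4): OLD=772069924687/4294967296 → NEW=255, ERR=-323146735793/4294967296
(3,0): OLD=987841347/16777216 → NEW=0, ERR=987841347/16777216
(3,1): OLD=16472506375/134217728 → NEW=0, ERR=16472506375/134217728
(3,2): OLD=597472493821/4294967296 → NEW=255, ERR=-497744166659/4294967296
(3,3): OLD=805105972021/8589934592 → NEW=0, ERR=805105972021/8589934592
(3,4): OLD=35451697833641/137438953472 → NEW=255, ERR=404764698281/137438953472
(4,0): OLD=146913231501/2147483648 → NEW=0, ERR=146913231501/2147483648
(4,1): OLD=9705513528845/68719476736 → NEW=255, ERR=-7817953038835/68719476736
(4,2): OLD=100337029409891/1099511627776 → NEW=0, ERR=100337029409891/1099511627776
(4,3): OLD=4671132641073165/17592186044416 → NEW=255, ERR=185125199747085/17592186044416
(4,4): OLD=70757777246385883/281474976710656 → NEW=255, ERR=-1018341814831397/281474976710656
(5,0): OLD=40734188151367/1099511627776 → NEW=0, ERR=40734188151367/1099511627776
(5,1): OLD=695266031065493/8796093022208 → NEW=0, ERR=695266031065493/8796093022208
(5,2): OLD=56284113101920829/281474976710656 → NEW=255, ERR=-15492005959296451/281474976710656
(5,3): OLD=205177488642121939/1125899906842624 → NEW=255, ERR=-81926987602747181/1125899906842624
(5,4): OLD=4011663883185861153/18014398509481984 → NEW=255, ERR=-582007736732044767/18014398509481984
Output grid:
  Row 0: ..###  (2 black, running=2)
  Row 1: .#.##  (2 black, running=4)
  Row 2: ..###  (2 black, running=6)
  Row 3: ..#.#  (3 black, running=9)
  Row 4: .#.##  (2 black, running=11)
  Row 5: ..###  (2 black, running=13)

Answer: 13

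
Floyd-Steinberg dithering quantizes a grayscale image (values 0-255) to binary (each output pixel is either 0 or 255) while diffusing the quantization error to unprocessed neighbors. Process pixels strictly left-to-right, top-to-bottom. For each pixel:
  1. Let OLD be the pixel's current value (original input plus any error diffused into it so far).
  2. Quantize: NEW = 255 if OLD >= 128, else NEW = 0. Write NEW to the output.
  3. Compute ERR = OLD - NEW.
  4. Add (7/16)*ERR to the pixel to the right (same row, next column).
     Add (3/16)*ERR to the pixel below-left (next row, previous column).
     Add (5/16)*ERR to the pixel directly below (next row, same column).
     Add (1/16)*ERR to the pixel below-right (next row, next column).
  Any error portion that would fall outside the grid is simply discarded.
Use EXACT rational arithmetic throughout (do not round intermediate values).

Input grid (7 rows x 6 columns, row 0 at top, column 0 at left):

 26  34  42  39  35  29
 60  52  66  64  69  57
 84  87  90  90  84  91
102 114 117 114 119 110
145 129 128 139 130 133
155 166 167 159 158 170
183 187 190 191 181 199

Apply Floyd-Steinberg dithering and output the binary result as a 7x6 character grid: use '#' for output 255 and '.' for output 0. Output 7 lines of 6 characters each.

Answer: ......
..#..#
#..#..
.#.#.#
#.#.#.
#.##.#
###.##

Derivation:
(0,0): OLD=26 → NEW=0, ERR=26
(0,1): OLD=363/8 → NEW=0, ERR=363/8
(0,2): OLD=7917/128 → NEW=0, ERR=7917/128
(0,3): OLD=135291/2048 → NEW=0, ERR=135291/2048
(0,4): OLD=2093917/32768 → NEW=0, ERR=2093917/32768
(0,5): OLD=29861771/524288 → NEW=0, ERR=29861771/524288
(1,0): OLD=9809/128 → NEW=0, ERR=9809/128
(1,1): OLD=115639/1024 → NEW=0, ERR=115639/1024
(1,2): OLD=4913795/32768 → NEW=255, ERR=-3442045/32768
(1,3): OLD=7147975/131072 → NEW=0, ERR=7147975/131072
(1,4): OLD=1070690421/8388608 → NEW=0, ERR=1070690421/8388608
(1,5): OLD=18070227875/134217728 → NEW=255, ERR=-16155292765/134217728
(2,0): OLD=2115533/16384 → NEW=255, ERR=-2062387/16384
(2,1): OLD=27426847/524288 → NEW=0, ERR=27426847/524288
(2,2): OLD=816581917/8388608 → NEW=0, ERR=816581917/8388608
(2,3): OLD=11206964341/67108864 → NEW=255, ERR=-5905795979/67108864
(2,4): OLD=142216364511/2147483648 → NEW=0, ERR=142216364511/2147483648
(2,5): OLD=3103924069641/34359738368 → NEW=0, ERR=3103924069641/34359738368
(3,0): OLD=607936637/8388608 → NEW=0, ERR=607936637/8388608
(3,1): OLD=11572164409/67108864 → NEW=255, ERR=-5540595911/67108864
(3,2): OLD=52650073595/536870912 → NEW=0, ERR=52650073595/536870912
(3,3): OLD=5081978942257/34359738368 → NEW=255, ERR=-3679754341583/34359738368
(3,4): OLD=28663987645073/274877906944 → NEW=0, ERR=28663987645073/274877906944
(3,5): OLD=826793687179999/4398046511104 → NEW=255, ERR=-294708173151521/4398046511104
(4,0): OLD=163388242227/1073741824 → NEW=255, ERR=-110415922893/1073741824
(4,1): OLD=1393760322711/17179869184 → NEW=0, ERR=1393760322711/17179869184
(4,2): OLD=92853364114837/549755813888 → NEW=255, ERR=-47334368426603/549755813888
(4,3): OLD=822833605005769/8796093022208 → NEW=0, ERR=822833605005769/8796093022208
(4,4): OLD=25931680594090329/140737488355328 → NEW=255, ERR=-9956378936518311/140737488355328
(4,5): OLD=197317376634543823/2251799813685248 → NEW=0, ERR=197317376634543823/2251799813685248
(5,0): OLD=37954082713013/274877906944 → NEW=255, ERR=-32139783557707/274877906944
(5,1): OLD=1034660065711365/8796093022208 → NEW=0, ERR=1034660065711365/8796093022208
(5,2): OLD=15070568820718215/70368744177664 → NEW=255, ERR=-2873460944586105/70368744177664
(5,3): OLD=341647670425445181/2251799813685248 → NEW=255, ERR=-232561282064293059/2251799813685248
(5,4): OLD=508838521551237373/4503599627370496 → NEW=0, ERR=508838521551237373/4503599627370496
(5,5): OLD=17466230277683263009/72057594037927936 → NEW=255, ERR=-908456201988360671/72057594037927936
(6,0): OLD=23716575196925999/140737488355328 → NEW=255, ERR=-12171484333682641/140737488355328
(6,1): OLD=384962645231209475/2251799813685248 → NEW=255, ERR=-189246307258528765/2251799813685248
(6,2): OLD=1157045665572226507/9007199254740992 → NEW=255, ERR=-1139790144386726453/9007199254740992
(6,3): OLD=17581472398895927999/144115188075855872 → NEW=0, ERR=17581472398895927999/144115188075855872
(6,4): OLD=601507395644103161183/2305843009213693952 → NEW=255, ERR=13517428294611203423/2305843009213693952
(6,5): OLD=7551598470114775794745/36893488147419103232 → NEW=255, ERR=-1856241007477095529415/36893488147419103232
Row 0: ......
Row 1: ..#..#
Row 2: #..#..
Row 3: .#.#.#
Row 4: #.#.#.
Row 5: #.##.#
Row 6: ###.##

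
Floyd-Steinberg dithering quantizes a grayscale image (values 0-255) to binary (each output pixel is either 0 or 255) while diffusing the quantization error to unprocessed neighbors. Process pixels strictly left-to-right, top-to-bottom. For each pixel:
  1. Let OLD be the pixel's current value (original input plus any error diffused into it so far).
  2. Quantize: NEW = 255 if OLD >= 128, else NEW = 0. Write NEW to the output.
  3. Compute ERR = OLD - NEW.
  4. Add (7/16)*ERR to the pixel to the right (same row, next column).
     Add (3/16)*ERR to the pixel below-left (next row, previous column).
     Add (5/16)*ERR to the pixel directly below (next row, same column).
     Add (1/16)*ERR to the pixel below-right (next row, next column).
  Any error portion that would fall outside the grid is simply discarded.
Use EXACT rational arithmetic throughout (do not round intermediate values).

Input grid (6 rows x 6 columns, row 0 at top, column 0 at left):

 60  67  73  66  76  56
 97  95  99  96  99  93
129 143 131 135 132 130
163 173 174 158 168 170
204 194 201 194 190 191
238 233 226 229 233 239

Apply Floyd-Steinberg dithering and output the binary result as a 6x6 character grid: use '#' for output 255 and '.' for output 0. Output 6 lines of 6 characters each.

(0,0): OLD=60 → NEW=0, ERR=60
(0,1): OLD=373/4 → NEW=0, ERR=373/4
(0,2): OLD=7283/64 → NEW=0, ERR=7283/64
(0,3): OLD=118565/1024 → NEW=0, ERR=118565/1024
(0,4): OLD=2075139/16384 → NEW=0, ERR=2075139/16384
(0,5): OLD=29206037/262144 → NEW=0, ERR=29206037/262144
(1,0): OLD=8527/64 → NEW=255, ERR=-7793/64
(1,1): OLD=49129/512 → NEW=0, ERR=49129/512
(1,2): OLD=3343645/16384 → NEW=255, ERR=-834275/16384
(1,3): OLD=9225241/65536 → NEW=255, ERR=-7486439/65536
(1,4): OLD=489597675/4194304 → NEW=0, ERR=489597675/4194304
(1,5): OLD=12536026621/67108864 → NEW=255, ERR=-4576733699/67108864
(2,0): OLD=892435/8192 → NEW=0, ERR=892435/8192
(2,1): OLD=53343489/262144 → NEW=255, ERR=-13503231/262144
(2,2): OLD=323505987/4194304 → NEW=0, ERR=323505987/4194304
(2,3): OLD=5091898347/33554432 → NEW=255, ERR=-3464481813/33554432
(2,4): OLD=111002674753/1073741824 → NEW=0, ERR=111002674753/1073741824
(2,5): OLD=2769600026071/17179869184 → NEW=255, ERR=-1611266615849/17179869184
(3,0): OLD=785951459/4194304 → NEW=255, ERR=-283596061/4194304
(3,1): OLD=4985923623/33554432 → NEW=255, ERR=-3570456537/33554432
(3,2): OLD=34620361701/268435456 → NEW=255, ERR=-33830679579/268435456
(3,3): OLD=1628668769711/17179869184 → NEW=0, ERR=1628668769711/17179869184
(3,4): OLD=29926384599503/137438953472 → NEW=255, ERR=-5120548535857/137438953472
(3,5): OLD=287747791427265/2199023255552 → NEW=255, ERR=-273003138738495/2199023255552
(4,0): OLD=87466453997/536870912 → NEW=255, ERR=-49435628563/536870912
(4,1): OLD=795477014665/8589934592 → NEW=0, ERR=795477014665/8589934592
(4,2): OLD=58619252597963/274877906944 → NEW=255, ERR=-11474613672757/274877906944
(4,3): OLD=837826321917719/4398046511104 → NEW=255, ERR=-283675538413801/4398046511104
(4,4): OLD=9343965231737479/70368744177664 → NEW=255, ERR=-8600064533566841/70368744177664
(4,5): OLD=108544207423455313/1125899906842624 → NEW=0, ERR=108544207423455313/1125899906842624
(5,0): OLD=31142051685291/137438953472 → NEW=255, ERR=-3904881450069/137438953472
(5,1): OLD=1037617936290139/4398046511104 → NEW=255, ERR=-83883924041381/4398046511104
(5,2): OLD=6977218619154457/35184372088832 → NEW=255, ERR=-1994796263497703/35184372088832
(5,3): OLD=178472193203962659/1125899906842624 → NEW=255, ERR=-108632283040906461/1125899906842624
(5,4): OLD=375241924146755331/2251799813685248 → NEW=255, ERR=-198967028342982909/2251799813685248
(5,5): OLD=8028353298291922207/36028797018963968 → NEW=255, ERR=-1158989941543889633/36028797018963968
Row 0: ......
Row 1: #.##.#
Row 2: .#.#.#
Row 3: ###.##
Row 4: #.###.
Row 5: ######

Answer: ......
#.##.#
.#.#.#
###.##
#.###.
######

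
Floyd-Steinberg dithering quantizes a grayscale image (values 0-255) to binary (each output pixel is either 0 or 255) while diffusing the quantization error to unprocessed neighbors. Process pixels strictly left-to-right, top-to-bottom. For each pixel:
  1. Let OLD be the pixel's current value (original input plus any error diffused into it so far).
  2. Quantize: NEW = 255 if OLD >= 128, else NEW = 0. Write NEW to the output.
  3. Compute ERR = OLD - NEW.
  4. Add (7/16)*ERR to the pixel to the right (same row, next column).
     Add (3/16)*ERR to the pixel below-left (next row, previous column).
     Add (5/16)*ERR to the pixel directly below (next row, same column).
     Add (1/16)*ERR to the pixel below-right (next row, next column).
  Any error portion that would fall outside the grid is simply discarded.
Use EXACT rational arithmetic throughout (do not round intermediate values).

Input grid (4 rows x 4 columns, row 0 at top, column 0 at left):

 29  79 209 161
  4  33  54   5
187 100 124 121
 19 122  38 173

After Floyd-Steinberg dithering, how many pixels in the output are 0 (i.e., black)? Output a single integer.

(0,0): OLD=29 → NEW=0, ERR=29
(0,1): OLD=1467/16 → NEW=0, ERR=1467/16
(0,2): OLD=63773/256 → NEW=255, ERR=-1507/256
(0,3): OLD=648907/4096 → NEW=255, ERR=-395573/4096
(1,0): OLD=7745/256 → NEW=0, ERR=7745/256
(1,1): OLD=154823/2048 → NEW=0, ERR=154823/2048
(1,2): OLD=4774739/65536 → NEW=0, ERR=4774739/65536
(1,3): OLD=6634421/1048576 → NEW=0, ERR=6634421/1048576
(2,0): OLD=6901885/32768 → NEW=255, ERR=-1453955/32768
(2,1): OLD=125580847/1048576 → NEW=0, ERR=125580847/1048576
(2,2): OLD=430074059/2097152 → NEW=255, ERR=-104699701/2097152
(2,3): OLD=3546324223/33554432 → NEW=0, ERR=3546324223/33554432
(3,0): OLD=462876845/16777216 → NEW=0, ERR=462876845/16777216
(3,1): OLD=42778513523/268435456 → NEW=255, ERR=-25672527757/268435456
(3,2): OLD=33753732493/4294967296 → NEW=0, ERR=33753732493/4294967296
(3,3): OLD=14179968117851/68719476736 → NEW=255, ERR=-3343498449829/68719476736
Output grid:
  Row 0: ..##  (2 black, running=2)
  Row 1: ....  (4 black, running=6)
  Row 2: #.#.  (2 black, running=8)
  Row 3: .#.#  (2 black, running=10)

Answer: 10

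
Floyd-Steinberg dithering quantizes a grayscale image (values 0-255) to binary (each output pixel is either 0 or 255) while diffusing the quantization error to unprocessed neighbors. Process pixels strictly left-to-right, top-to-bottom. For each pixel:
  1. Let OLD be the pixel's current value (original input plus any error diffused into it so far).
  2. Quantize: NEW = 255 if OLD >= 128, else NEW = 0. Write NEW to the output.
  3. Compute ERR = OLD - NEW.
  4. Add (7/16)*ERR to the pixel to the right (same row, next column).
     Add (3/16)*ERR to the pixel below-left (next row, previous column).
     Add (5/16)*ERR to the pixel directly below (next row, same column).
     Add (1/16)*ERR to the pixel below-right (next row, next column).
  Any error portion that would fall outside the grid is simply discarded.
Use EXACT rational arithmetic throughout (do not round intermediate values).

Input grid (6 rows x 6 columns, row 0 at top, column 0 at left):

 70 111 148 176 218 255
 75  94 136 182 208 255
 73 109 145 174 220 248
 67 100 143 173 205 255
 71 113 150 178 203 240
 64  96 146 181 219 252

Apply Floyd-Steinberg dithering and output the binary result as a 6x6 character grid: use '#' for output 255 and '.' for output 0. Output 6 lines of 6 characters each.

Answer: .#.###
..####
.#.#.#
.#.###
.#.###
..####

Derivation:
(0,0): OLD=70 → NEW=0, ERR=70
(0,1): OLD=1133/8 → NEW=255, ERR=-907/8
(0,2): OLD=12595/128 → NEW=0, ERR=12595/128
(0,3): OLD=448613/2048 → NEW=255, ERR=-73627/2048
(0,4): OLD=6628035/32768 → NEW=255, ERR=-1727805/32768
(0,5): OLD=121598805/524288 → NEW=255, ERR=-12094635/524288
(1,0): OLD=9679/128 → NEW=0, ERR=9679/128
(1,1): OLD=117225/1024 → NEW=0, ERR=117225/1024
(1,2): OLD=6652125/32768 → NEW=255, ERR=-1703715/32768
(1,3): OLD=18911289/131072 → NEW=255, ERR=-14512071/131072
(1,4): OLD=1145135659/8388608 → NEW=255, ERR=-993959381/8388608
(1,5): OLD=25857916093/134217728 → NEW=255, ERR=-8367604547/134217728
(2,0): OLD=1934867/16384 → NEW=0, ERR=1934867/16384
(2,1): OLD=100358209/524288 → NEW=255, ERR=-33335231/524288
(2,2): OLD=732578691/8388608 → NEW=0, ERR=732578691/8388608
(2,3): OLD=10210021803/67108864 → NEW=255, ERR=-6902738517/67108864
(2,4): OLD=256328138497/2147483648 → NEW=0, ERR=256328138497/2147483648
(2,5): OLD=9391650119447/34359738368 → NEW=255, ERR=629916835607/34359738368
(3,0): OLD=771609763/8388608 → NEW=0, ERR=771609763/8388608
(3,1): OLD=9672305319/67108864 → NEW=255, ERR=-7440455001/67108864
(3,2): OLD=52894959173/536870912 → NEW=0, ERR=52894959173/536870912
(3,3): OLD=7277379992175/34359738368 → NEW=255, ERR=-1484353291665/34359738368
(3,4): OLD=60585634135631/274877906944 → NEW=255, ERR=-9508232135089/274877906944
(3,5): OLD=1112950910537793/4398046511104 → NEW=255, ERR=-8550949793727/4398046511104
(4,0): OLD=84778695021/1073741824 → NEW=0, ERR=84778695021/1073741824
(4,1): OLD=2355675487561/17179869184 → NEW=255, ERR=-2025191154359/17179869184
(4,2): OLD=62774510022027/549755813888 → NEW=0, ERR=62774510022027/549755813888
(4,3): OLD=1883492910156631/8796093022208 → NEW=255, ERR=-359510810506409/8796093022208
(4,4): OLD=24100517179543879/140737488355328 → NEW=255, ERR=-11787542351064761/140737488355328
(4,5): OLD=451682792006844305/2251799813685248 → NEW=255, ERR=-122526160482893935/2251799813685248
(5,0): OLD=18298908183019/274877906944 → NEW=0, ERR=18298908183019/274877906944
(5,1): OLD=1008309281913627/8796093022208 → NEW=0, ERR=1008309281913627/8796093022208
(5,2): OLD=15256184386242201/70368744177664 → NEW=255, ERR=-2687845379062119/70368744177664
(5,3): OLD=321892713642092131/2251799813685248 → NEW=255, ERR=-252316238847646109/2251799813685248
(5,4): OLD=590184529774510355/4503599627370496 → NEW=255, ERR=-558233375204966125/4503599627370496
(5,5): OLD=12648417111060065295/72057594037927936 → NEW=255, ERR=-5726269368611558385/72057594037927936
Row 0: .#.###
Row 1: ..####
Row 2: .#.#.#
Row 3: .#.###
Row 4: .#.###
Row 5: ..####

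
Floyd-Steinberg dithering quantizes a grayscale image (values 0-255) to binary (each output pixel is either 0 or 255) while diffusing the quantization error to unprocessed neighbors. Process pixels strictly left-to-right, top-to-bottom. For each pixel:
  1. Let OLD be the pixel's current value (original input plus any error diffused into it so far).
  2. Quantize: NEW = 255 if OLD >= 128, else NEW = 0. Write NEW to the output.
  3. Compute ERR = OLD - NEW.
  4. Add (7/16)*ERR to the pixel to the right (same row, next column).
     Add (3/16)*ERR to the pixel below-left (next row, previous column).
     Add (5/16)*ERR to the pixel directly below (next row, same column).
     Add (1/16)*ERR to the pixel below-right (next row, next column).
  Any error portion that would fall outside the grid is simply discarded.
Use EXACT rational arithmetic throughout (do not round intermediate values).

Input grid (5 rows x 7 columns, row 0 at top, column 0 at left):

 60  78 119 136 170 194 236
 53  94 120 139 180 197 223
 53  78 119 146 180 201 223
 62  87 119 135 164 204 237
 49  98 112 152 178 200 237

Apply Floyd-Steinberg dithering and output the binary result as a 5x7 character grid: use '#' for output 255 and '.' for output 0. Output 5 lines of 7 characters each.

(0,0): OLD=60 → NEW=0, ERR=60
(0,1): OLD=417/4 → NEW=0, ERR=417/4
(0,2): OLD=10535/64 → NEW=255, ERR=-5785/64
(0,3): OLD=98769/1024 → NEW=0, ERR=98769/1024
(0,4): OLD=3476663/16384 → NEW=255, ERR=-701257/16384
(0,5): OLD=45947137/262144 → NEW=255, ERR=-20899583/262144
(0,6): OLD=843558663/4194304 → NEW=255, ERR=-225988857/4194304
(1,0): OLD=5843/64 → NEW=0, ERR=5843/64
(1,1): OLD=78501/512 → NEW=255, ERR=-52059/512
(1,2): OLD=1177513/16384 → NEW=0, ERR=1177513/16384
(1,3): OLD=12249349/65536 → NEW=255, ERR=-4462331/65536
(1,4): OLD=536515007/4194304 → NEW=0, ERR=536515007/4194304
(1,5): OLD=7223298127/33554432 → NEW=255, ERR=-1333082033/33554432
(1,6): OLD=98675938241/536870912 → NEW=255, ERR=-38226144319/536870912
(2,0): OLD=511719/8192 → NEW=0, ERR=511719/8192
(2,1): OLD=24310205/262144 → NEW=0, ERR=24310205/262144
(2,2): OLD=683292471/4194304 → NEW=255, ERR=-386255049/4194304
(2,3): OLD=3788575615/33554432 → NEW=0, ERR=3788575615/33554432
(2,4): OLD=69166717087/268435456 → NEW=255, ERR=715675807/268435456
(2,5): OLD=1583945239589/8589934592 → NEW=255, ERR=-606488081371/8589934592
(2,6): OLD=23004109508691/137438953472 → NEW=255, ERR=-12042823626669/137438953472
(3,0): OLD=414852503/4194304 → NEW=0, ERR=414852503/4194304
(3,1): OLD=4895245035/33554432 → NEW=255, ERR=-3661135125/33554432
(3,2): OLD=18643461889/268435456 → NEW=0, ERR=18643461889/268435456
(3,3): OLD=209823636767/1073741824 → NEW=255, ERR=-63980528353/1073741824
(3,4): OLD=18221998024087/137438953472 → NEW=255, ERR=-16824935111273/137438953472
(3,5): OLD=123272553488597/1099511627776 → NEW=0, ERR=123272553488597/1099511627776
(3,6): OLD=4472912547464523/17592186044416 → NEW=255, ERR=-13094893861557/17592186044416
(4,0): OLD=31917369433/536870912 → NEW=0, ERR=31917369433/536870912
(4,1): OLD=937306257765/8589934592 → NEW=0, ERR=937306257765/8589934592
(4,2): OLD=22464477222987/137438953472 → NEW=255, ERR=-12582455912373/137438953472
(4,3): OLD=82148726232361/1099511627776 → NEW=0, ERR=82148726232361/1099511627776
(4,4): OLD=1668877197256987/8796093022208 → NEW=255, ERR=-574126523406053/8796093022208
(4,5): OLD=55926151917706603/281474976710656 → NEW=255, ERR=-15849967143510677/281474976710656
(4,6): OLD=986913523866389085/4503599627370496 → NEW=255, ERR=-161504381113087395/4503599627370496
Row 0: ..#.###
Row 1: .#.#.##
Row 2: ..#.###
Row 3: .#.##.#
Row 4: ..#.###

Answer: ..#.###
.#.#.##
..#.###
.#.##.#
..#.###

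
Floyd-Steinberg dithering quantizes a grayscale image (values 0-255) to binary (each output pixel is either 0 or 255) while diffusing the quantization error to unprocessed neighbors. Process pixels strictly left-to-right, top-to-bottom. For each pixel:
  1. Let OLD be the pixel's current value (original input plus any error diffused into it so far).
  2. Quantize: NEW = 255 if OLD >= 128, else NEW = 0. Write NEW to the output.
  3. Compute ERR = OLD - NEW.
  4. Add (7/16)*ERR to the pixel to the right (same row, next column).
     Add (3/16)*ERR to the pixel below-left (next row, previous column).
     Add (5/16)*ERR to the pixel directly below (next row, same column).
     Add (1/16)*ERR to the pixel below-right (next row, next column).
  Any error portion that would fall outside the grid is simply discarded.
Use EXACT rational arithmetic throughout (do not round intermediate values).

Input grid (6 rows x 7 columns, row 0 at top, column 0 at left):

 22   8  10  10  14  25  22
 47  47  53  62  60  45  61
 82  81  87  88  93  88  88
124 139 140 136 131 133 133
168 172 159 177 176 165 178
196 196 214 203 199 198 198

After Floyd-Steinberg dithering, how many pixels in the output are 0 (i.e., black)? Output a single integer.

Answer: 23

Derivation:
(0,0): OLD=22 → NEW=0, ERR=22
(0,1): OLD=141/8 → NEW=0, ERR=141/8
(0,2): OLD=2267/128 → NEW=0, ERR=2267/128
(0,3): OLD=36349/2048 → NEW=0, ERR=36349/2048
(0,4): OLD=713195/32768 → NEW=0, ERR=713195/32768
(0,5): OLD=18099565/524288 → NEW=0, ERR=18099565/524288
(0,6): OLD=311246331/8388608 → NEW=0, ERR=311246331/8388608
(1,0): OLD=7319/128 → NEW=0, ERR=7319/128
(1,1): OLD=84193/1024 → NEW=0, ERR=84193/1024
(1,2): OLD=3241909/32768 → NEW=0, ERR=3241909/32768
(1,3): OLD=15206769/131072 → NEW=0, ERR=15206769/131072
(1,4): OLD=1049765651/8388608 → NEW=0, ERR=1049765651/8388608
(1,5): OLD=7976219715/67108864 → NEW=0, ERR=7976219715/67108864
(1,6): OLD=136098386829/1073741824 → NEW=0, ERR=136098386829/1073741824
(2,0): OLD=1888827/16384 → NEW=0, ERR=1888827/16384
(2,1): OLD=93981177/524288 → NEW=255, ERR=-39712263/524288
(2,2): OLD=936763819/8388608 → NEW=0, ERR=936763819/8388608
(2,3): OLD=13606949267/67108864 → NEW=255, ERR=-3505811053/67108864
(2,4): OLD=74511231587/536870912 → NEW=255, ERR=-62390850973/536870912
(2,5): OLD=1819119315585/17179869184 → NEW=0, ERR=1819119315585/17179869184
(2,6): OLD=49852874213527/274877906944 → NEW=255, ERR=-20240992057193/274877906944
(3,0): OLD=1223262923/8388608 → NEW=255, ERR=-915832117/8388608
(3,1): OLD=6422914607/67108864 → NEW=0, ERR=6422914607/67108864
(3,2): OLD=108577103773/536870912 → NEW=255, ERR=-28324978787/536870912
(3,3): OLD=175626035595/2147483648 → NEW=0, ERR=175626035595/2147483648
(3,4): OLD=40421397964491/274877906944 → NEW=255, ERR=-29672468306229/274877906944
(3,5): OLD=215047680605137/2199023255552 → NEW=0, ERR=215047680605137/2199023255552
(3,6): OLD=5608062842157775/35184372088832 → NEW=255, ERR=-3363952040494385/35184372088832
(4,0): OLD=163024085573/1073741824 → NEW=255, ERR=-110780079547/1073741824
(4,1): OLD=2406133727681/17179869184 → NEW=255, ERR=-1974732914239/17179869184
(4,2): OLD=31209751192175/274877906944 → NEW=0, ERR=31209751192175/274877906944
(4,3): OLD=502901679766901/2199023255552 → NEW=255, ERR=-57849250398859/2199023255552
(4,4): OLD=2712795052428975/17592186044416 → NEW=255, ERR=-1773212388897105/17592186044416
(4,5): OLD=71375651253687503/562949953421312 → NEW=0, ERR=71375651253687503/562949953421312
(4,6): OLD=1888847069115073369/9007199254740992 → NEW=255, ERR=-407988740843879591/9007199254740992
(5,0): OLD=39089464654547/274877906944 → NEW=255, ERR=-31004401616173/274877906944
(5,1): OLD=276138612468273/2199023255552 → NEW=0, ERR=276138612468273/2199023255552
(5,2): OLD=5142251198877895/17592186044416 → NEW=255, ERR=656243757551815/17592186044416
(5,3): OLD=28048471734389699/140737488355328 → NEW=255, ERR=-7839587796218941/140737488355328
(5,4): OLD=1488527756834744865/9007199254740992 → NEW=255, ERR=-808308053124208095/9007199254740992
(5,5): OLD=13227426000899024849/72057594037927936 → NEW=255, ERR=-5147260478772598831/72057594037927936
(5,6): OLD=185064168287464326175/1152921504606846976 → NEW=255, ERR=-108930815387281652705/1152921504606846976
Output grid:
  Row 0: .......  (7 black, running=7)
  Row 1: .......  (7 black, running=14)
  Row 2: .#.##.#  (3 black, running=17)
  Row 3: #.#.#.#  (3 black, running=20)
  Row 4: ##.##.#  (2 black, running=22)
  Row 5: #.#####  (1 black, running=23)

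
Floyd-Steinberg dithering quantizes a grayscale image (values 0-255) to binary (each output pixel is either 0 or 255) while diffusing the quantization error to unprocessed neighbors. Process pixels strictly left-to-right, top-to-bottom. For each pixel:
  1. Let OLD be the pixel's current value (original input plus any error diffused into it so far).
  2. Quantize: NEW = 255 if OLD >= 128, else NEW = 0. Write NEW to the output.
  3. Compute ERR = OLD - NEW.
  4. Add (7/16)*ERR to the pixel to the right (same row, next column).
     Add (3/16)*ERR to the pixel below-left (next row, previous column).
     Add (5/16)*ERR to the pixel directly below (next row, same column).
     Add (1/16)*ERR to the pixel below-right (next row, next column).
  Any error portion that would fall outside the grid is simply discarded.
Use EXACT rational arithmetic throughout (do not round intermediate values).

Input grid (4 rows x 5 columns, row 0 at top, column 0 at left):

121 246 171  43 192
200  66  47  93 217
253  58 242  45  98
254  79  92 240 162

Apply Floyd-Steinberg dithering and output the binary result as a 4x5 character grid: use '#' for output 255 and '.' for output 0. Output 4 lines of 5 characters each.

(0,0): OLD=121 → NEW=0, ERR=121
(0,1): OLD=4783/16 → NEW=255, ERR=703/16
(0,2): OLD=48697/256 → NEW=255, ERR=-16583/256
(0,3): OLD=60047/4096 → NEW=0, ERR=60047/4096
(0,4): OLD=13003241/65536 → NEW=255, ERR=-3708439/65536
(1,0): OLD=62989/256 → NEW=255, ERR=-2291/256
(1,1): OLD=145883/2048 → NEW=0, ERR=145883/2048
(1,2): OLD=4156023/65536 → NEW=0, ERR=4156023/65536
(1,3): OLD=29010731/262144 → NEW=0, ERR=29010731/262144
(1,4): OLD=1042913313/4194304 → NEW=255, ERR=-26634207/4194304
(2,0): OLD=8636313/32768 → NEW=255, ERR=280473/32768
(2,1): OLD=99966883/1048576 → NEW=0, ERR=99966883/1048576
(2,2): OLD=5515157161/16777216 → NEW=255, ERR=1236967081/16777216
(2,3): OLD=30766130411/268435456 → NEW=0, ERR=30766130411/268435456
(2,4): OLD=657453750189/4294967296 → NEW=255, ERR=-437762910291/4294967296
(3,0): OLD=4606189193/16777216 → NEW=255, ERR=327999113/16777216
(3,1): OLD=17677124437/134217728 → NEW=255, ERR=-16548396203/134217728
(3,2): OLD=380306724151/4294967296 → NEW=0, ERR=380306724151/4294967296
(3,3): OLD=2577435845055/8589934592 → NEW=255, ERR=387002524095/8589934592
(3,4): OLD=21581015201371/137438953472 → NEW=255, ERR=-13465917933989/137438953472
Row 0: .##.#
Row 1: #...#
Row 2: #.#.#
Row 3: ##.##

Answer: .##.#
#...#
#.#.#
##.##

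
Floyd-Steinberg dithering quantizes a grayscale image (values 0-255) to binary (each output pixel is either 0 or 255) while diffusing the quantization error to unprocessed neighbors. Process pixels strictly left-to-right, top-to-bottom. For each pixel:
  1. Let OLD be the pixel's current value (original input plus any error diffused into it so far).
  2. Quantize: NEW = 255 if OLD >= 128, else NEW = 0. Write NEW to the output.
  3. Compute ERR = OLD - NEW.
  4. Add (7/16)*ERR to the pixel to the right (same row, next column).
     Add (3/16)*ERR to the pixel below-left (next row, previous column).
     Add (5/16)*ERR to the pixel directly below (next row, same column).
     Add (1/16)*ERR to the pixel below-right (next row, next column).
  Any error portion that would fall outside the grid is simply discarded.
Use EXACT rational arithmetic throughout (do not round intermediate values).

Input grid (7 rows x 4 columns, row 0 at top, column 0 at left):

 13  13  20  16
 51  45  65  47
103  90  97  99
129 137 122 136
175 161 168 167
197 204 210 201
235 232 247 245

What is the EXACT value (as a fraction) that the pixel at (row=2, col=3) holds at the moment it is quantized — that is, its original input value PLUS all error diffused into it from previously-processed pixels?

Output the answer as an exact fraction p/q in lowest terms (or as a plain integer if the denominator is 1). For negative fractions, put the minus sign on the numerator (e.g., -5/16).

(0,0): OLD=13 → NEW=0, ERR=13
(0,1): OLD=299/16 → NEW=0, ERR=299/16
(0,2): OLD=7213/256 → NEW=0, ERR=7213/256
(0,3): OLD=116027/4096 → NEW=0, ERR=116027/4096
(1,0): OLD=14993/256 → NEW=0, ERR=14993/256
(1,1): OLD=169079/2048 → NEW=0, ERR=169079/2048
(1,2): OLD=7628611/65536 → NEW=0, ERR=7628611/65536
(1,3): OLD=113812037/1048576 → NEW=0, ERR=113812037/1048576
(2,0): OLD=4482061/32768 → NEW=255, ERR=-3873779/32768
(2,1): OLD=93915615/1048576 → NEW=0, ERR=93915615/1048576
(2,2): OLD=415386587/2097152 → NEW=255, ERR=-119387173/2097152
(2,3): OLD=3868414479/33554432 → NEW=0, ERR=3868414479/33554432
Target (2,3): original=99, with diffused error = 3868414479/33554432

Answer: 3868414479/33554432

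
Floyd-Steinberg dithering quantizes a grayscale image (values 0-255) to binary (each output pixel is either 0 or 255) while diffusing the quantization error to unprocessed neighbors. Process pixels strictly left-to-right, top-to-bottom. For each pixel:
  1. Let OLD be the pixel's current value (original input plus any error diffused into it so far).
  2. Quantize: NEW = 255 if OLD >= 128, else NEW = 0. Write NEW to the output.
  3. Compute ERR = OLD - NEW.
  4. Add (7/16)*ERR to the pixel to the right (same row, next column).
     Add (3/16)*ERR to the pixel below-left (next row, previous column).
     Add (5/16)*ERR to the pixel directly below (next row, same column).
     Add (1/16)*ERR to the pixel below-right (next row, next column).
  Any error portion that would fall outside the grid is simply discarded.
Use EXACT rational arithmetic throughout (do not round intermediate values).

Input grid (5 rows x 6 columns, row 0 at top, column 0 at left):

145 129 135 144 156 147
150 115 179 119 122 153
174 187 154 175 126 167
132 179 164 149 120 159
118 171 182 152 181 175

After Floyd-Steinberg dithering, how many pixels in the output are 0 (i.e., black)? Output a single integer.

(0,0): OLD=145 → NEW=255, ERR=-110
(0,1): OLD=647/8 → NEW=0, ERR=647/8
(0,2): OLD=21809/128 → NEW=255, ERR=-10831/128
(0,3): OLD=219095/2048 → NEW=0, ERR=219095/2048
(0,4): OLD=6645473/32768 → NEW=255, ERR=-1710367/32768
(0,5): OLD=65097767/524288 → NEW=0, ERR=65097767/524288
(1,0): OLD=16741/128 → NEW=255, ERR=-15899/128
(1,1): OLD=64707/1024 → NEW=0, ERR=64707/1024
(1,2): OLD=6727807/32768 → NEW=255, ERR=-1628033/32768
(1,3): OLD=15154451/131072 → NEW=0, ERR=15154451/131072
(1,4): OLD=1562287065/8388608 → NEW=255, ERR=-576807975/8388608
(1,5): OLD=21267623967/134217728 → NEW=255, ERR=-12957896673/134217728
(2,0): OLD=2408977/16384 → NEW=255, ERR=-1768943/16384
(2,1): OLD=74675531/524288 → NEW=255, ERR=-59017909/524288
(2,2): OLD=963461025/8388608 → NEW=0, ERR=963461025/8388608
(2,3): OLD=16467276761/67108864 → NEW=255, ERR=-645483559/67108864
(2,4): OLD=192045999627/2147483648 → NEW=0, ERR=192045999627/2147483648
(2,5): OLD=5898103729405/34359738368 → NEW=255, ERR=-2863629554435/34359738368
(3,0): OLD=647211649/8388608 → NEW=0, ERR=647211649/8388608
(3,1): OLD=12909353197/67108864 → NEW=255, ERR=-4203407123/67108864
(3,2): OLD=87858753623/536870912 → NEW=255, ERR=-49043328937/536870912
(3,3): OLD=4465894458437/34359738368 → NEW=255, ERR=-4295838825403/34359738368
(3,4): OLD=21171064806693/274877906944 → NEW=0, ERR=21171064806693/274877906944
(3,5): OLD=757523554687243/4398046511104 → NEW=255, ERR=-363978305644277/4398046511104
(4,0): OLD=139979779823/1073741824 → NEW=255, ERR=-133824385297/1073741824
(4,1): OLD=1453297480995/17179869184 → NEW=0, ERR=1453297480995/17179869184
(4,2): OLD=89668196678521/549755813888 → NEW=255, ERR=-50519535862919/549755813888
(4,3): OLD=716508302311613/8796093022208 → NEW=0, ERR=716508302311613/8796093022208
(4,4): OLD=30592809304397709/140737488355328 → NEW=255, ERR=-5295250226210931/140737488355328
(4,5): OLD=309601272089384379/2251799813685248 → NEW=255, ERR=-264607680400353861/2251799813685248
Output grid:
  Row 0: #.#.#.  (3 black, running=3)
  Row 1: #.#.##  (2 black, running=5)
  Row 2: ##.#.#  (2 black, running=7)
  Row 3: .###.#  (2 black, running=9)
  Row 4: #.#.##  (2 black, running=11)

Answer: 11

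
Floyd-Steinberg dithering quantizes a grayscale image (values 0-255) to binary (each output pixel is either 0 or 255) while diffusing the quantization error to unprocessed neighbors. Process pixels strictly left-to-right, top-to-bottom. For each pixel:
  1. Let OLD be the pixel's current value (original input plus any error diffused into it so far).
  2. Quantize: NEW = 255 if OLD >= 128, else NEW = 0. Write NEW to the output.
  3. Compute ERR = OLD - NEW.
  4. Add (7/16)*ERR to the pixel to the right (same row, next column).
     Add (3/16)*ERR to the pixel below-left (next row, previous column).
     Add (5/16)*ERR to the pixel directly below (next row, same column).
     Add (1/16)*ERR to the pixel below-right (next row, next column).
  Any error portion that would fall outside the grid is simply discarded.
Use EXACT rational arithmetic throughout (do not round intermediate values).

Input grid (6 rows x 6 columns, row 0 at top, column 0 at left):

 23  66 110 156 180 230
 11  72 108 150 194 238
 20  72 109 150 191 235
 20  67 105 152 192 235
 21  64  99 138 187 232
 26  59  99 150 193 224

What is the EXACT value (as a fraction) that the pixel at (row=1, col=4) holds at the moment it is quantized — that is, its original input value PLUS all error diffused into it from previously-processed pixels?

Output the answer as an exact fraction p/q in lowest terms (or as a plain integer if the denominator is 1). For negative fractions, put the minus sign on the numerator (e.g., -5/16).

Answer: 3981655263/16777216

Derivation:
(0,0): OLD=23 → NEW=0, ERR=23
(0,1): OLD=1217/16 → NEW=0, ERR=1217/16
(0,2): OLD=36679/256 → NEW=255, ERR=-28601/256
(0,3): OLD=438769/4096 → NEW=0, ERR=438769/4096
(0,4): OLD=14867863/65536 → NEW=255, ERR=-1843817/65536
(0,5): OLD=228265761/1048576 → NEW=255, ERR=-39121119/1048576
(1,0): OLD=8307/256 → NEW=0, ERR=8307/256
(1,1): OLD=185253/2048 → NEW=0, ERR=185253/2048
(1,2): OLD=9011209/65536 → NEW=255, ERR=-7700471/65536
(1,3): OLD=31407829/262144 → NEW=0, ERR=31407829/262144
(1,4): OLD=3981655263/16777216 → NEW=255, ERR=-296534817/16777216
Target (1,4): original=194, with diffused error = 3981655263/16777216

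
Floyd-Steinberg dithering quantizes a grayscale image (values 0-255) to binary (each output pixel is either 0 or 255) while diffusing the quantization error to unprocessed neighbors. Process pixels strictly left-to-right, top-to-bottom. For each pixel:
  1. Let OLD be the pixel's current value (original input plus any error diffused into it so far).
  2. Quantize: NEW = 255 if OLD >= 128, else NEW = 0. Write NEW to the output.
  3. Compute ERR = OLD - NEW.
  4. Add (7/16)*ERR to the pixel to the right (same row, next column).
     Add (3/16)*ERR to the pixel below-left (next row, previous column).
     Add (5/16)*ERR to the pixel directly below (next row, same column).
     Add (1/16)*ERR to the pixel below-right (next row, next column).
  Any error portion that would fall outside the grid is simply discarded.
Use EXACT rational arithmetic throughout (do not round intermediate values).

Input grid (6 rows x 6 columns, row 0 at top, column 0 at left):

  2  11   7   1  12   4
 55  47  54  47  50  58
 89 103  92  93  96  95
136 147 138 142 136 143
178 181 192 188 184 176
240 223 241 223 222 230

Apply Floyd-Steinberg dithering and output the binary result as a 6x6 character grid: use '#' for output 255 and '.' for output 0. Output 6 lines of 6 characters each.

Answer: ......
......
.#.#.#
#.##.#
##.##.
######

Derivation:
(0,0): OLD=2 → NEW=0, ERR=2
(0,1): OLD=95/8 → NEW=0, ERR=95/8
(0,2): OLD=1561/128 → NEW=0, ERR=1561/128
(0,3): OLD=12975/2048 → NEW=0, ERR=12975/2048
(0,4): OLD=484041/32768 → NEW=0, ERR=484041/32768
(0,5): OLD=5485439/524288 → NEW=0, ERR=5485439/524288
(1,0): OLD=7405/128 → NEW=0, ERR=7405/128
(1,1): OLD=80315/1024 → NEW=0, ERR=80315/1024
(1,2): OLD=3082007/32768 → NEW=0, ERR=3082007/32768
(1,3): OLD=12276331/131072 → NEW=0, ERR=12276331/131072
(1,4): OLD=821668865/8388608 → NEW=0, ERR=821668865/8388608
(1,5): OLD=14099059895/134217728 → NEW=0, ERR=14099059895/134217728
(2,0): OLD=1995321/16384 → NEW=0, ERR=1995321/16384
(2,1): OLD=105928259/524288 → NEW=255, ERR=-27765181/524288
(2,2): OLD=1012393481/8388608 → NEW=0, ERR=1012393481/8388608
(2,3): OLD=13375714689/67108864 → NEW=255, ERR=-3737045631/67108864
(2,4): OLD=274441443203/2147483648 → NEW=0, ERR=274441443203/2147483648
(2,5): OLD=6523537268421/34359738368 → NEW=255, ERR=-2238196015419/34359738368
(3,0): OLD=1376806505/8388608 → NEW=255, ERR=-762288535/8388608
(3,1): OLD=8115778293/67108864 → NEW=0, ERR=8115778293/67108864
(3,2): OLD=115358739471/536870912 → NEW=255, ERR=-21543343089/536870912
(3,3): OLD=4760439001549/34359738368 → NEW=255, ERR=-4001294282291/34359738368
(3,4): OLD=30042545379821/274877906944 → NEW=0, ERR=30042545379821/274877906944
(3,5): OLD=784819132859843/4398046511104 → NEW=255, ERR=-336682727471677/4398046511104
(4,0): OLD=184981838151/1073741824 → NEW=255, ERR=-88822326969/1073741824
(4,1): OLD=2910229305947/17179869184 → NEW=255, ERR=-1470637335973/17179869184
(4,2): OLD=70221719413537/549755813888 → NEW=0, ERR=70221719413537/549755813888
(4,3): OLD=1983308870442373/8796093022208 → NEW=255, ERR=-259694850220667/8796093022208
(4,4): OLD=25840213465510485/140737488355328 → NEW=255, ERR=-10047846065098155/140737488355328
(4,5): OLD=287494391591916595/2251799813685248 → NEW=0, ERR=287494391591916595/2251799813685248
(5,0): OLD=54452999501121/274877906944 → NEW=255, ERR=-15640866769599/274877906944
(5,1): OLD=1672442762254801/8796093022208 → NEW=255, ERR=-570560958408239/8796093022208
(5,2): OLD=17004747335589579/70368744177664 → NEW=255, ERR=-939282429714741/70368744177664
(5,3): OLD=456059038392721577/2251799813685248 → NEW=255, ERR=-118149914097016663/2251799813685248
(5,4): OLD=895439643430286361/4503599627370496 → NEW=255, ERR=-252978261549190119/4503599627370496
(5,5): OLD=17355811639715119437/72057594037927936 → NEW=255, ERR=-1018874839956504243/72057594037927936
Row 0: ......
Row 1: ......
Row 2: .#.#.#
Row 3: #.##.#
Row 4: ##.##.
Row 5: ######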